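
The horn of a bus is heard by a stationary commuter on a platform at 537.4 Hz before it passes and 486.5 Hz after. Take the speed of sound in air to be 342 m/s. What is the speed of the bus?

17.0 m/s

f₁/f₂ = (v + v_s)/(v − v_s), so v_s = v · (f₁ − f₂)/(f₁ + f₂).
v_s = 342 × (537.4 − 486.5)/(537.4 + 486.5) = 342 × 50.9/1023.9 ≈ 17.0 m/s.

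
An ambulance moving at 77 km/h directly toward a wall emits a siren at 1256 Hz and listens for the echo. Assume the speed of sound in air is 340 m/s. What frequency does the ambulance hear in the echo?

1425 Hz

77 km/h = 21.39 m/s.
The wall receives the sound from a moving source: f₁ = f₀ · v/(v − v_e) = 1256 × 340/318.61 ≈ 1340 Hz.
On the return leg the ambulance is a moving observer: f₂ = f₁ · (v + v_e)/v = 1340 × 361.39/340 ≈ 1425 Hz.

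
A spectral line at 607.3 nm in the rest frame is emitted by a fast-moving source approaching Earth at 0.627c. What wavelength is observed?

Relativistic Doppler for wavelength: λ' = λ₀ · √((1 − β)/(1 + β)).
λ' = 607.3 × √(0.3730/1.6270) = 607.3 × 0.47881 ≈ 290.8 nm.

290.8 nm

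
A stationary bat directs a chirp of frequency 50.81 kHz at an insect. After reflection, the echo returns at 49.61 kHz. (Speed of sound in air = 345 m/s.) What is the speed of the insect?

4.1 m/s

Double Doppler shift off a moving reflector: f₂ = f₀ · (v + u)/(v − u) (u > 0 toward emitter).
Rearranging, u = v · (f₂ − f₀)/(f₂ + f₀) = 345 × -1.20/100.42 ≈ -4.1 m/s.
So the insect is moving at 4.1 m/s away from the emitter.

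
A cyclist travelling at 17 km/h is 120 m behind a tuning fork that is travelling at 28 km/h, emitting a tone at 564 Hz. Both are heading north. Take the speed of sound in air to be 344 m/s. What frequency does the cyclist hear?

28 km/h = 7.778 m/s; 17 km/h = 4.722 m/s.
The cyclist is behind, so the tuning fork is moving away from it while the cyclist is moving toward the tuning fork.
General Doppler shift: f' = f · (v + v_o)/(v + v_s).
f' = 564 × (344 + 4.722)/(344 + 7.778) = 564 × 348.72/351.78 ≈ 559 Hz.

559 Hz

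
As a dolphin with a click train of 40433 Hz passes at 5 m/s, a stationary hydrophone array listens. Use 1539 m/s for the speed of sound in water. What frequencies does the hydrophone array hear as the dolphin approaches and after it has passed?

Approaching: f₁ = f · v/(v − v_s) = 40433 × 1539/1534 ≈ 40565 Hz.
Receding: f₂ = f · v/(v + v_s) = 40433 × 1539/1544 ≈ 40302 Hz.

40565 Hz approaching; 40302 Hz receding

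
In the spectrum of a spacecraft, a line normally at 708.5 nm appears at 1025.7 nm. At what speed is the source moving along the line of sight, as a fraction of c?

λ'/λ₀ = 1.4477 > 1 (redshift), so the source is receding.
λ'/λ₀ = √((1 + β)/(1 − β)) for a receding source ⇒ β = (r² − 1)/(r² + 1) with r = λ'/λ₀.
β = (2.0959 − 1)/(2.0959 + 1) ≈ 0.354.

0.354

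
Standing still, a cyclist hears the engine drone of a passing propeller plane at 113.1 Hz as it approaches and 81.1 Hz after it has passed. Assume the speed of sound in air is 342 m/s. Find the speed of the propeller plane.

f₁/f₂ = (v + v_s)/(v − v_s), so v_s = v · (f₁ − f₂)/(f₁ + f₂).
v_s = 342 × (113.1 − 81.1)/(113.1 + 81.1) = 342 × 32.0/194.2 ≈ 56 m/s.

56 m/s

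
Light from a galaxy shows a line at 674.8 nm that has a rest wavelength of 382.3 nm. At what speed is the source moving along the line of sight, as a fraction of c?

λ'/λ₀ = 1.7651 > 1 (redshift), so the source is receding.
λ'/λ₀ = √((1 + β)/(1 − β)) for a receding source ⇒ β = (r² − 1)/(r² + 1) with r = λ'/λ₀.
β = (3.1156 − 1)/(3.1156 + 1) ≈ 0.514.

0.514c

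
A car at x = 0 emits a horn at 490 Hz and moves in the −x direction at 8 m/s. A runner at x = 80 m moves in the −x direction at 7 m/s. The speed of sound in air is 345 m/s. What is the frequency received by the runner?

The observer lies on the +x side, so the source is heading away from the observer and the observer is heading toward the source.
Both move, so f' = f · (v + v_o)/(v + v_s).
f' = 490 × (345 + 7)/(345 + 8) = 490 × 352/353 ≈ 489 Hz.

489 Hz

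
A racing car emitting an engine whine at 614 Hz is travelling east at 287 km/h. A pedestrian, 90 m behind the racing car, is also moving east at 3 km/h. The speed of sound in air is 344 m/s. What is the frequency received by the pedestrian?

287 km/h = 79.72 m/s; 3 km/h = 0.8333 m/s.
The pedestrian is behind, so the racing car is moving away from it while the pedestrian is moving toward the racing car.
With source receding and observer approaching, f' = f · (v + v_o)/(v + v_s).
f' = 614 × (344 + 0.8333)/(344 + 79.72) = 614 × 344.83/423.72 ≈ 500 Hz.

500 Hz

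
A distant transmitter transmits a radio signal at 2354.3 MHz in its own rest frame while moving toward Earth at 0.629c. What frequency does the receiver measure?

Relativistic Doppler for frequency: f' = f₀ · √((1 + β)/(1 − β)).
f' = 2354.3 × √(1.6290/0.3710) = 2354.3 × 2.09543 ≈ 4933.3 MHz.

4933.3 MHz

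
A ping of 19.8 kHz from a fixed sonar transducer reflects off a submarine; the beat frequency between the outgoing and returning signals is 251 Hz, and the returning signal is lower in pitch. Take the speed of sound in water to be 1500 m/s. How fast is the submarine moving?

Double Doppler shift off a moving reflector: f₂ = f₀ · (v + u)/(v − u) (u > 0 toward emitter).
Returning signal is lower, so f₂ = f₀ − Δf = 19800 − 251 = 19549 Hz.
Rearranging, u = v · (f₂ − f₀)/(f₂ + f₀) = 1500 × -251/39349 ≈ -9.6 m/s.
So the submarine is moving at 9.6 m/s away from the emitter.

9.6 m/s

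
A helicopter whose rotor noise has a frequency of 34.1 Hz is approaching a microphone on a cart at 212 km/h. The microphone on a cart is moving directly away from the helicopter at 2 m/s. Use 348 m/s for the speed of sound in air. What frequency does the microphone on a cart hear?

40.8 Hz

212 km/h = 58.89 m/s.
With source approaching and observer receding, f' = f · (v − v_o)/(v − v_s).
f' = 34.1 × (348 − 2)/(348 − 58.89) = 34.1 × 346/289.11 ≈ 40.8 Hz.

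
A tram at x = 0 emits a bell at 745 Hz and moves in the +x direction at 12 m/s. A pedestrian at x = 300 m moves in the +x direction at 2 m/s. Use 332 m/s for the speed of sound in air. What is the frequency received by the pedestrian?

768 Hz

The observer lies on the +x side, so the source is heading toward the observer and the observer is heading away from the source.
With source approaching and observer receding, f' = f · (v − v_o)/(v − v_s).
f' = 745 × (332 − 2)/(332 − 12) = 745 × 330/320 ≈ 768 Hz.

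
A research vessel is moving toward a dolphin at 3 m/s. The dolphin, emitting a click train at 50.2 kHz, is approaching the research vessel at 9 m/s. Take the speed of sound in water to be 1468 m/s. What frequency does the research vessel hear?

General Doppler shift: f' = f · (v + v_o)/(v − v_s).
f' = 50.2 × (1468 + 3)/(1468 − 9) = 50.2 × 1471/1459 ≈ 50.6 kHz.

50.6 kHz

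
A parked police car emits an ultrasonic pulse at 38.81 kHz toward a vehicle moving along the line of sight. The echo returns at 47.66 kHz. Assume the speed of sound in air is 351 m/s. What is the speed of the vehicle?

Double Doppler shift off a moving reflector: f₂ = f₀ · (v + u)/(v − u) (u > 0 toward emitter).
Rearranging, u = v · (f₂ − f₀)/(f₂ + f₀) = 351 × 8.85/86.47 ≈ 36 m/s.
So the vehicle is moving at 36 m/s toward the emitter.

36 m/s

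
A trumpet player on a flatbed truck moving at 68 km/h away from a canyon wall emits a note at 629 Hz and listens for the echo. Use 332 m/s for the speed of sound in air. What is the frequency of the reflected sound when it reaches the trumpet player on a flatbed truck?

561 Hz

68 km/h = 18.89 m/s.
The canyon wall receives the sound from a moving source: f₁ = f₀ · v/(v + v_e) = 629 × 332/350.89 ≈ 595 Hz.
On the return leg the trumpet player on a flatbed truck is a moving observer: f₂ = f₁ · (v − v_e)/v = 595 × 313.11/332 ≈ 561 Hz.
Equivalently f₂ = f₀ · (v − v_e)/(v + v_e).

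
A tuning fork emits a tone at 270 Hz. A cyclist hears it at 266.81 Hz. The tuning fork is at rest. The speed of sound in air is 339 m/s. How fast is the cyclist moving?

4.0 m/s

f' < f, so the cyclist is receding.
f' = f · (v − v_o)/v ⇒ v_o = v · |f'/f − 1|.
v_o = 339 × |266.81/270 − 1| = 339 × 0.01181 ≈ 4.0 m/s.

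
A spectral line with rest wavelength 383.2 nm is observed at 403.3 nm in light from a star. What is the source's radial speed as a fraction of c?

λ'/λ₀ = 1.0525 > 1 (redshift), so the source is receding.
λ'/λ₀ = √((1 + β)/(1 − β)) for a receding source ⇒ β = (r² − 1)/(r² + 1) with r = λ'/λ₀.
β = (1.1077 − 1)/(1.1077 + 1) ≈ 0.051.

0.051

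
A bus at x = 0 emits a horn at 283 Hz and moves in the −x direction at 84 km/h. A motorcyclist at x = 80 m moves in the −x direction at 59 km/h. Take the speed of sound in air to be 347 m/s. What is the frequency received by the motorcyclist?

278 Hz

84 km/h = 23.33 m/s; 59 km/h = 16.39 m/s.
The observer lies on the +x side, so the source is heading away from the observer and the observer is heading toward the source.
With source receding and observer approaching, f' = f · (v + v_o)/(v + v_s).
f' = 283 × (347 + 16.39)/(347 + 23.33) = 283 × 363.39/370.33 ≈ 278 Hz.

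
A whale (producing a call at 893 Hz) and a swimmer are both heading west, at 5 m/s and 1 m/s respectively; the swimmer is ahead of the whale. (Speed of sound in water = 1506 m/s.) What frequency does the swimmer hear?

The swimmer is ahead, so the whale is moving toward it while the swimmer is moving away from the whale.
General Doppler shift: f' = f · (v − v_o)/(v − v_s).
f' = 893 × (1506 − 1)/(1506 − 5) = 893 × 1505/1501 ≈ 895 Hz.

895 Hz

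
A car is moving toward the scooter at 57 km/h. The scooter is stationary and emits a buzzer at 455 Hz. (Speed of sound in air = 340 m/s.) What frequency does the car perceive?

476 Hz

57 km/h = 15.83 m/s.
Only the observer moves, toward the source, so f' = f · (v + v_o)/v.
f' = 455 × (340 + 15.83)/340 = 455 × 355.83/340 ≈ 476 Hz.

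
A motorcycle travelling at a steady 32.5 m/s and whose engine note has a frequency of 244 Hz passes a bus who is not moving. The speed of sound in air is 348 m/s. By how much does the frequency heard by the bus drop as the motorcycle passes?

46.0 Hz

Approaching: f₁ = f · v/(v − v_s) = 244 × 348/315.5 ≈ 269.1 Hz.
Receding: f₂ = f · v/(v + v_s) = 244 × 348/380.5 ≈ 223.2 Hz.
Drop: f₁ − f₂ = 2f·v·v_s/(v² − v_s²) = 2 × 244 × 348 × 32.5/(348² − 32.5²) ≈ 46.0 Hz.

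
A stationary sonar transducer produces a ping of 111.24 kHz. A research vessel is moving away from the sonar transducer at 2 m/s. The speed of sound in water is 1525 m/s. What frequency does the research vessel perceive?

111.1 kHz

Moving observer, stationary source: f' = f · (v − v_o)/v.
f' = 111.24 × (1525 − 2)/1525 = 111.24 × 1523/1525 ≈ 111.1 kHz.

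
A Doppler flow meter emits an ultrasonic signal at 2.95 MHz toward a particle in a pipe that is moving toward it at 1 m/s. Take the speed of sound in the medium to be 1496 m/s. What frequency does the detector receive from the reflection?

2.954 MHz

The particle in a pipe first receives the wave as a moving observer: f₁ = f₀ · (v + u)/v = 2.95 × (1496 + 1)/1496 ≈ 2.952 MHz.
On reflection it acts as a source moving toward the stationary detector: f₂ = f₁ · v/(v − u) = 2.952 × 1496/1495 ≈ 2.954 MHz.
Equivalently f₂ = f₀ · (v + u)/(v − u).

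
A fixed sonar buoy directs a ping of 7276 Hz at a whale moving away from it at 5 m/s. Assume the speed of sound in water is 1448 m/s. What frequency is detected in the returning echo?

7226 Hz

At the whale (a moving observer), f₁ = f₀ · (v − u)/v = 7276 × 1443/1448 ≈ 7251 Hz.
The reflection then acts as a moving source: f₂ = f₁ · v/(v + u) ≈ 7226 Hz.
Equivalently f₂ = f₀ · (v − u)/(v + u).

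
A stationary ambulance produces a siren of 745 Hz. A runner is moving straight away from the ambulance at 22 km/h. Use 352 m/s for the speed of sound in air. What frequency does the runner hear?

732 Hz

22 km/h = 6.111 m/s.
Moving observer, stationary source: f' = f · (v − v_o)/v.
f' = 745 × (352 − 6.111)/352 = 745 × 345.89/352 ≈ 732 Hz.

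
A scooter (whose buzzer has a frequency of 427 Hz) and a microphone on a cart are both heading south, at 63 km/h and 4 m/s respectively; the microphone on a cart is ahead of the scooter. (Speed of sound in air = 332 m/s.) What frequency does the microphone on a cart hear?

445 Hz

63 km/h = 17.5 m/s.
The microphone on a cart is ahead, so the scooter is moving toward it while the microphone on a cart is moving away from the scooter.
With source approaching and observer receding, f' = f · (v − v_o)/(v − v_s).
f' = 427 × (332 − 4)/(332 − 17.5) = 427 × 328/314.5 ≈ 445 Hz.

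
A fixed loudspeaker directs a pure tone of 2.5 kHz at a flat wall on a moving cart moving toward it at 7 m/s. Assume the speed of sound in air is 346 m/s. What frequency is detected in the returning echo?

2.60 kHz

The flat wall on a moving cart first receives the wave as a moving observer: f₁ = f₀ · (v + u)/v = 2.5 × (346 + 7)/346 ≈ 2.55 kHz.
On reflection it acts as a source moving toward the stationary detector: f₂ = f₁ · v/(v − u) = 2.55 × 346/339 ≈ 2.60 kHz.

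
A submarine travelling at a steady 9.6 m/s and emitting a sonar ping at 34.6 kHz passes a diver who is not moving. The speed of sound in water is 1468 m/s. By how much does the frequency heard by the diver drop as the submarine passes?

Approaching: f₁ = f · v/(v − v_s) = 34.6 × 1468/1458.4 ≈ 34.828 kHz.
Receding: f₂ = f · v/(v + v_s) = 34.6 × 1468/1477.6 ≈ 34.375 kHz.
Drop: f₁ − f₂ = 2f·v·v_s/(v² − v_s²) = 2 × 34.6 × 1468 × 9.6/(1468² − 9.6²) ≈ 0.453 kHz.

0.453 kHz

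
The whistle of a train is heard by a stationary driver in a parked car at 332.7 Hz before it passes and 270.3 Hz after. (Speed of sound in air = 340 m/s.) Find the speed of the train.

35 m/s

f₁/f₂ = (v + v_s)/(v − v_s), so v_s = v · (f₁ − f₂)/(f₁ + f₂).
v_s = 340 × (332.7 − 270.3)/(332.7 + 270.3) = 340 × 62.4/603.0 ≈ 35 m/s.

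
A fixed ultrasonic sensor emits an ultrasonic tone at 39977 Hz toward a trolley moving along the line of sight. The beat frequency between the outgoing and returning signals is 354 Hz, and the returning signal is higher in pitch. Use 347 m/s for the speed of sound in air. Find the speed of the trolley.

Double Doppler shift off a moving reflector: f₂ = f₀ · (v + u)/(v − u) (u > 0 toward emitter).
Returning signal is higher, so f₂ = f₀ + Δf = 39977 + 354 = 40331 Hz.
Rearranging, u = v · (f₂ − f₀)/(f₂ + f₀) = 347 × 354/80308 ≈ 1.53 m/s.
So the trolley is moving at 1.53 m/s toward the emitter.

1.53 m/s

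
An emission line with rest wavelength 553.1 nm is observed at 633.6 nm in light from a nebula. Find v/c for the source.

0.135

λ'/λ₀ = 1.1455 > 1 (redshift), so the source is receding.
λ'/λ₀ = √((1 + β)/(1 − β)) for a receding source ⇒ β = (r² − 1)/(r² + 1) with r = λ'/λ₀.
β = (1.3123 − 1)/(1.3123 + 1) ≈ 0.135.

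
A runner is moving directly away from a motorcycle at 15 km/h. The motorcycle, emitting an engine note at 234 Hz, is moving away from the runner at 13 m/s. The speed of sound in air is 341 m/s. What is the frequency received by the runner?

15 km/h = 4.167 m/s.
Both move, so f' = f · (v − v_o)/(v + v_s).
f' = 234 × (341 − 4.167)/(341 + 13) = 234 × 336.83/354 ≈ 223 Hz.

223 Hz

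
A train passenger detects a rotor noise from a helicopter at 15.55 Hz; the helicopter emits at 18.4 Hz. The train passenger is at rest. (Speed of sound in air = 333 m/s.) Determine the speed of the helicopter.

61 m/s

f' < f, so the helicopter is receding.
f' = f · v/(v + v_s) ⇒ v_s = v · |1 − f/f'|.
v_s = 333 × |1 − 18.4/15.55| = 333 × 0.1833 ≈ 61 m/s.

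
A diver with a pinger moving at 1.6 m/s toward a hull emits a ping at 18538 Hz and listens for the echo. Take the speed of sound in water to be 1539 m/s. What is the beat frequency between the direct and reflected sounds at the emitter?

The hull receives the sound from a moving source: f₁ = f₀ · v/(v − v_e) = 18538 × 1539/1537.4 ≈ 18557.3 Hz.
On the return leg the diver with a pinger is a moving observer: f₂ = f₁ · (v + v_e)/v = 18557.3 × 1540.6/1539 ≈ 18576.6 Hz.
Beat against the emitted tone: |f₂ − f₀| = 2v_e·f₀/(v − v_e) = 2 × 1.6 × 18538/1537.4 ≈ 38.6 Hz.

38.6 Hz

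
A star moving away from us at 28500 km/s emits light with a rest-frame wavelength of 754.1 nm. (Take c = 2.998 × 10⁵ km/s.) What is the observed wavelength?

829.5 nm

β = v/c = 28500/299800 = 0.0951.
Relativistic Doppler for wavelength: λ' = λ₀ · √((1 + β)/(1 − β)).
λ' = 754.1 × √(1.0951/0.9049) = 754.1 × 1.10005 ≈ 829.5 nm.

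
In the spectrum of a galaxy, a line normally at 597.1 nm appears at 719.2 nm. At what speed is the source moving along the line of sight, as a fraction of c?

λ'/λ₀ = 1.2045 > 1 (redshift), so the source is receding.
λ'/λ₀ = √((1 + β)/(1 − β)) for a receding source ⇒ β = (r² − 1)/(r² + 1) with r = λ'/λ₀.
β = (1.4508 − 1)/(1.4508 + 1) ≈ 0.184.

0.184c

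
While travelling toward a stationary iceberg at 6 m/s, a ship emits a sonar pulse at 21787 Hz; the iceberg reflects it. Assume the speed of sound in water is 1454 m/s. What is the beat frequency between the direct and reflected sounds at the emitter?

181 Hz

The iceberg receives the sound from a moving source: f₁ = f₀ · v/(v − v_e) = 21787 × 1454/1448 ≈ 21877.3 Hz.
On the return leg the ship is a moving observer: f₂ = f₁ · (v + v_e)/v = 21877.3 × 1460/1454 ≈ 21967.6 Hz.
Beat against the emitted tone: |f₂ − f₀| = 2v_e·f₀/(v − v_e) = 2 × 6 × 21787/1448 ≈ 181 Hz.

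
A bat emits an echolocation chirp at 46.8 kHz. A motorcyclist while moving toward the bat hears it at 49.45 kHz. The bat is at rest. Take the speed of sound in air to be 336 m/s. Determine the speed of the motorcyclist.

19.0 m/s

f' = f · (v + v_o)/v ⇒ v_o = v · |f'/f − 1|.
v_o = 336 × |49.45/46.8 − 1| = 336 × 0.05662 ≈ 19.0 m/s.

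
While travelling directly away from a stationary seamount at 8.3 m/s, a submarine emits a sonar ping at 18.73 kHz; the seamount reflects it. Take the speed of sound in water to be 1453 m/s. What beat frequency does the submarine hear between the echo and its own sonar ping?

The seamount receives the sound from a moving source: f₁ = f₀ · v/(v + v_e) = 18.73 × 1453/1461.3 ≈ 18.624 kHz.
On the return leg the submarine is a moving observer: f₂ = f₁ · (v − v_e)/v = 18.624 × 1444.7/1453 ≈ 18.517 kHz.
Beat against the emitted tone (with f₀ = 18730 Hz): |f₂ − f₀| = 2v_e·f₀/(v + v_e) = 2 × 8.3 × 18730/1461.3 ≈ 213 Hz.

213 Hz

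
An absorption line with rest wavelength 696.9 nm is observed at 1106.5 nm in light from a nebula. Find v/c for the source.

λ'/λ₀ = 1.5877 > 1 (redshift), so the source is receding.
λ'/λ₀ = √((1 + β)/(1 − β)) for a receding source ⇒ β = (r² − 1)/(r² + 1) with r = λ'/λ₀.
β = (2.5209 − 1)/(2.5209 + 1) ≈ 0.432.

0.432c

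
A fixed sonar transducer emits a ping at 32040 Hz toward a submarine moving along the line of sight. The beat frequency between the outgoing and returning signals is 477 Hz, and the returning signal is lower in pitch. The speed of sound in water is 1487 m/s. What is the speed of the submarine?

Double Doppler shift off a moving reflector: f₂ = f₀ · (v + u)/(v − u) (u > 0 toward emitter).
Returning signal is lower, so f₂ = f₀ − Δf = 32040 − 477 = 31563 Hz.
Rearranging, u = v · (f₂ − f₀)/(f₂ + f₀) = 1487 × -477/63603 ≈ -11.2 m/s.
So the submarine is moving at 11.2 m/s away from the emitter.

11.2 m/s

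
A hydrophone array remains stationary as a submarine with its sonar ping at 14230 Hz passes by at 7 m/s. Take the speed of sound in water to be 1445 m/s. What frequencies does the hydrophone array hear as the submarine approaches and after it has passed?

Approaching: f₁ = f · v/(v − v_s) = 14230 × 1445/1438 ≈ 14299 Hz.
Receding: f₂ = f · v/(v + v_s) = 14230 × 1445/1452 ≈ 14161 Hz.

14299 Hz approaching; 14161 Hz receding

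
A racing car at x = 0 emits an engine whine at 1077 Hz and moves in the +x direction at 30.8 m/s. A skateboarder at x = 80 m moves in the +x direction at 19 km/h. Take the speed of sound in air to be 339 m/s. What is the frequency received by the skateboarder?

19 km/h = 5.278 m/s.
The observer lies on the +x side, so the source is heading toward the observer and the observer is heading away from the source.
With source approaching and observer receding, f' = f · (v − v_o)/(v − v_s).
f' = 1077 × (339 − 5.278)/(339 − 30.8) = 1077 × 333.72/308.2 ≈ 1166 Hz.

1166 Hz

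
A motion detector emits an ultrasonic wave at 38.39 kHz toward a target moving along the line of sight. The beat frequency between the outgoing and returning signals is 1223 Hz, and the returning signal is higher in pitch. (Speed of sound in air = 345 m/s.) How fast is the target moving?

5.4 m/s

Double Doppler shift off a moving reflector: f₂ = f₀ · (v + u)/(v − u) (u > 0 toward emitter).
Returning signal is higher, so f₂ = f₀ + Δf = 38390 + 1223 = 39613 Hz.
Rearranging, u = v · (f₂ − f₀)/(f₂ + f₀) = 345 × 1223/78003 ≈ 5.4 m/s.
So the target is moving at 5.4 m/s toward the emitter.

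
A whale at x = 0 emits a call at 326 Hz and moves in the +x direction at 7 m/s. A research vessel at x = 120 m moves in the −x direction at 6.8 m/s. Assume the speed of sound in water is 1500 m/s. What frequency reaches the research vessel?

329 Hz

The observer lies on the +x side, so the source is heading toward the observer and the observer is heading toward the source.
General Doppler shift: f' = f · (v + v_o)/(v − v_s).
f' = 326 × (1500 + 6.8)/(1500 − 7) = 326 × 1506.8/1493 ≈ 329 Hz.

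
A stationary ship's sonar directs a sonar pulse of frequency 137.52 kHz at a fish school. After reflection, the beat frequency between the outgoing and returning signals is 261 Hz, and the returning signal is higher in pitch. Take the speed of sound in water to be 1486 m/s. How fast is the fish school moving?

1.41 m/s

Double Doppler shift off a moving reflector: f₂ = f₀ · (v + u)/(v − u) (u > 0 toward emitter).
Returning signal is higher, so f₂ = f₀ + Δf = 137520 + 261 = 137781 Hz.
Rearranging, u = v · (f₂ − f₀)/(f₂ + f₀) = 1486 × 261/275301 ≈ 1.41 m/s.
So the fish school is moving at 1.41 m/s toward the emitter.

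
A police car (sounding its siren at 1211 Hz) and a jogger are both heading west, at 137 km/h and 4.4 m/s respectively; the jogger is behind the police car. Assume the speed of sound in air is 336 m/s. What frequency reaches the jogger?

1102 Hz

137 km/h = 38.06 m/s.
The jogger is behind, so the police car is moving away from it while the jogger is moving toward the police car.
General Doppler shift: f' = f · (v + v_o)/(v + v_s).
f' = 1211 × (336 + 4.4)/(336 + 38.06) = 1211 × 340.4/374.06 ≈ 1102 Hz.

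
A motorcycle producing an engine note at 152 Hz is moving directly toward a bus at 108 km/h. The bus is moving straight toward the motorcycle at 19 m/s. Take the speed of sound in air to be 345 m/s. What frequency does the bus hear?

108 km/h = 30 m/s.
General Doppler shift: f' = f · (v + v_o)/(v − v_s).
f' = 152 × (345 + 19)/(345 − 30) = 152 × 364/315 ≈ 176 Hz.

176 Hz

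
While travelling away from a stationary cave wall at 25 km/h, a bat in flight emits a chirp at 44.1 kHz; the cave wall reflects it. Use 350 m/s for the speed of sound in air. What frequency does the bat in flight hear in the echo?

42.4 kHz

25 km/h = 6.944 m/s.
The cave wall receives the sound from a moving source: f₁ = f₀ · v/(v + v_e) = 44.1 × 350/356.94 ≈ 43.2 kHz.
On the return leg the bat in flight is a moving observer: f₂ = f₁ · (v − v_e)/v = 43.2 × 343.06/350 ≈ 42.4 kHz.
Equivalently f₂ = f₀ · (v − v_e)/(v + v_e).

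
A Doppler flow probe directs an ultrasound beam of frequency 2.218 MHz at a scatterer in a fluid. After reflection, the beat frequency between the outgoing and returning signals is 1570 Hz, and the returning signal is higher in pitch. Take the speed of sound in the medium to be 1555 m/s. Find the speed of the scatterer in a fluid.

0.55 m/s

Double Doppler shift off a moving reflector: f₂ = f₀ · (v + u)/(v − u) (u > 0 toward emitter).
Returning signal is higher, so f₂ = f₀ + Δf = 2218000 + 1570 = 2219570 Hz.
Rearranging, u = v · (f₂ − f₀)/(f₂ + f₀) = 1555 × 1570/4437570 ≈ 0.55 m/s.
So the scatterer in a fluid is moving at 0.55 m/s toward the emitter.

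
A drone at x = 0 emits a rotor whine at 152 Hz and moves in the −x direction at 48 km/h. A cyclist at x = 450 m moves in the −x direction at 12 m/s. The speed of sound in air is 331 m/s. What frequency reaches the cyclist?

48 km/h = 13.33 m/s.
The observer lies on the +x side, so the source is heading away from the observer and the observer is heading toward the source.
With source receding and observer approaching, f' = f · (v + v_o)/(v + v_s).
f' = 152 × (331 + 12)/(331 + 13.33) = 152 × 343/344.33 ≈ 151 Hz.

151 Hz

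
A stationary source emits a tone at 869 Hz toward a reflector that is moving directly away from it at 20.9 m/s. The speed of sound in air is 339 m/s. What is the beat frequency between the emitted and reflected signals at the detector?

101 Hz

The reflector first receives the wave as a moving observer: f₁ = f₀ · (v − u)/v = 869 × (339 − 20.9)/339 ≈ 815.4 Hz.
On reflection it acts as a source moving away from the stationary detector: f₂ = f₁ · v/(v + u) = 815.4 × 339/359.9 ≈ 768.1 Hz.
Beat frequency: |f₂ − f₀| = 2u·f₀/(v + u) = 2 × 20.9 × 869/359.9 ≈ 101 Hz.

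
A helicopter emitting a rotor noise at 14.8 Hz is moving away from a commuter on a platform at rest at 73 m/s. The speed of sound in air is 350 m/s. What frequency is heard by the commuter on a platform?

Moving source, stationary observer: f' = f · v/(v + v_s) since the source is receding.
f' = 14.8 × 350/(350 + 73) = 14.8 × 350/423 ≈ 12.2 Hz.

12.2 Hz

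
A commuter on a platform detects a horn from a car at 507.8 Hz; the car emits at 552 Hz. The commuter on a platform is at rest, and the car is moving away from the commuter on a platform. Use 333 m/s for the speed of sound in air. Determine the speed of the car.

f' = f · v/(v + v_s) ⇒ v_s = v · |1 − f/f'|.
v_s = 333 × |1 − 552/507.8| = 333 × 0.08704 ≈ 29 m/s.

29 m/s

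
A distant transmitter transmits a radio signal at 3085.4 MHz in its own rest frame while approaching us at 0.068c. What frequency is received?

Relativistic Doppler for frequency: f' = f₀ · √((1 + β)/(1 − β)).
f' = 3085.4 × √(1.0680/0.9320) = 3085.4 × 1.07048 ≈ 3302.9 MHz.

3302.9 MHz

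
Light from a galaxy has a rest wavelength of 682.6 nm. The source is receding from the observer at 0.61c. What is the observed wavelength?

1386.9 nm

Relativistic Doppler for wavelength: λ' = λ₀ · √((1 + β)/(1 − β)).
λ' = 682.6 × √(1.6100/0.3900) = 682.6 × 2.03180 ≈ 1386.9 nm.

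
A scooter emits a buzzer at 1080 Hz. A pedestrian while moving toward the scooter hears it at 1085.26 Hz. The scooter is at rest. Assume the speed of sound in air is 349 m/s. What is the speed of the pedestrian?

1.70 m/s

f' = f · (v + v_o)/v ⇒ v_o = v · |f'/f − 1|.
v_o = 349 × |1085.26/1080 − 1| = 349 × 0.00487 ≈ 1.70 m/s.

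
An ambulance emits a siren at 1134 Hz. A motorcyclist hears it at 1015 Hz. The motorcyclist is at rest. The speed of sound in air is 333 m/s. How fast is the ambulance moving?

f' < f, so the ambulance is receding.
f' = f · v/(v + v_s) ⇒ v_s = v · |1 − f/f'|.
v_s = 333 × |1 − 1134/1015| = 333 × 0.1172 ≈ 39 m/s.

39 m/s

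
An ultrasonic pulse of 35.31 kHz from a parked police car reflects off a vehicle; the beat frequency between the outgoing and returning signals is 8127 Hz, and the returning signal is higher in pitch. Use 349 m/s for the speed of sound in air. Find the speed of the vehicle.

36 m/s

Double Doppler shift off a moving reflector: f₂ = f₀ · (v + u)/(v − u) (u > 0 toward emitter).
Returning signal is higher, so f₂ = f₀ + Δf = 35310 + 8127 = 43437 Hz.
Rearranging, u = v · (f₂ − f₀)/(f₂ + f₀) = 349 × 8127/78747 ≈ 36 m/s.
So the vehicle is moving at 36 m/s toward the emitter.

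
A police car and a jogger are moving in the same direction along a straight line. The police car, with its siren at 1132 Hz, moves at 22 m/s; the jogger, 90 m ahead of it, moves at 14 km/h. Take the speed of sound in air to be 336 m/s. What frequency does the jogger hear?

14 km/h = 3.889 m/s.
The jogger is ahead, so the police car is moving toward it while the jogger is moving away from the police car.
General Doppler shift: f' = f · (v − v_o)/(v − v_s).
f' = 1132 × (336 − 3.889)/(336 − 22) = 1132 × 332.11/314 ≈ 1197 Hz.

1197 Hz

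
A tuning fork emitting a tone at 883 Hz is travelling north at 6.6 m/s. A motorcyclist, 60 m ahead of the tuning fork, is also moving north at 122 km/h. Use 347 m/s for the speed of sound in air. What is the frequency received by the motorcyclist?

122 km/h = 33.89 m/s.
The motorcyclist is ahead, so the tuning fork is moving toward it while the motorcyclist is moving away from the tuning fork.
Both move, so f' = f · (v − v_o)/(v − v_s).
f' = 883 × (347 − 33.89)/(347 − 6.6) = 883 × 313.11/340.4 ≈ 812 Hz.

812 Hz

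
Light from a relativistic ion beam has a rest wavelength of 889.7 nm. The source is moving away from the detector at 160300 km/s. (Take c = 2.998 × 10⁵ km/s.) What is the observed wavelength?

1615.8 nm

β = v/c = 160300/299800 = 0.5347.
Relativistic Doppler for wavelength: λ' = λ₀ · √((1 + β)/(1 − β)).
λ' = 889.7 × √(1.5347/0.4653) = 889.7 × 1.81610 ≈ 1615.8 nm.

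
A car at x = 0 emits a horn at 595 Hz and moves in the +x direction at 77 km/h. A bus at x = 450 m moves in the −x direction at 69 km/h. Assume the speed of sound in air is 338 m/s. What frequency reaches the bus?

671 Hz

77 km/h = 21.39 m/s; 69 km/h = 19.17 m/s.
The observer lies on the +x side, so the source is heading toward the observer and the observer is heading toward the source.
With source approaching and observer approaching, f' = f · (v + v_o)/(v − v_s).
f' = 595 × (338 + 19.17)/(338 − 21.39) = 595 × 357.17/316.61 ≈ 671 Hz.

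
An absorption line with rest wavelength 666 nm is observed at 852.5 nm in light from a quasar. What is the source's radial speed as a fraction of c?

λ'/λ₀ = 1.2800 > 1 (redshift), so the source is receding.
λ'/λ₀ = √((1 + β)/(1 − β)) for a receding source ⇒ β = (r² − 1)/(r² + 1) with r = λ'/λ₀.
β = (1.6385 − 1)/(1.6385 + 1) ≈ 0.242.

0.242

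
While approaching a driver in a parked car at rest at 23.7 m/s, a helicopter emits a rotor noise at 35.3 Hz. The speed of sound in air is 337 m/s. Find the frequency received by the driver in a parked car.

38.0 Hz

Moving source, stationary observer: f' = f · v/(v − v_s) since the source is approaching.
f' = 35.3 × 337/(337 − 23.7) = 35.3 × 337/313.3 ≈ 38.0 Hz.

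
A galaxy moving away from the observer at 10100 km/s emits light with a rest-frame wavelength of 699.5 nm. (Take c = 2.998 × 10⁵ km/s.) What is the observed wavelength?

β = v/c = 10100/299800 = 0.0337.
Relativistic Doppler for wavelength: λ' = λ₀ · √((1 + β)/(1 − β)).
λ' = 699.5 × √(1.0337/0.9663) = 699.5 × 1.03428 ≈ 723.5 nm.

723.5 nm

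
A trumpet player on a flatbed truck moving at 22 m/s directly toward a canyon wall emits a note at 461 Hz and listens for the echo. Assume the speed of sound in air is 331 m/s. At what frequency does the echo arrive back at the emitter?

The canyon wall receives the sound from a moving source: f₁ = f₀ · v/(v − v_e) = 461 × 331/309 ≈ 494 Hz.
On the return leg the trumpet player on a flatbed truck is a moving observer: f₂ = f₁ · (v + v_e)/v = 494 × 353/331 ≈ 527 Hz.

527 Hz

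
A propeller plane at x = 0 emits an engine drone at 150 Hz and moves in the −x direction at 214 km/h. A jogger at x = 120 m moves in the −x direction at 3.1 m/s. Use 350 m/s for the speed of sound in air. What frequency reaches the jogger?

214 km/h = 59.44 m/s.
The observer lies on the +x side, so the source is heading away from the observer and the observer is heading toward the source.
With source receding and observer approaching, f' = f · (v + v_o)/(v + v_s).
f' = 150 × (350 + 3.1)/(350 + 59.44) = 150 × 353.1/409.44 ≈ 129 Hz.

129 Hz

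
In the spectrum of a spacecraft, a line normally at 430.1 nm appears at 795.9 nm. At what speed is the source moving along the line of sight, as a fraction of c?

λ'/λ₀ = 1.8505 > 1 (redshift), so the source is receding.
λ'/λ₀ = √((1 + β)/(1 − β)) for a receding source ⇒ β = (r² − 1)/(r² + 1) with r = λ'/λ₀.
β = (3.4243 − 1)/(3.4243 + 1) ≈ 0.548.

0.548c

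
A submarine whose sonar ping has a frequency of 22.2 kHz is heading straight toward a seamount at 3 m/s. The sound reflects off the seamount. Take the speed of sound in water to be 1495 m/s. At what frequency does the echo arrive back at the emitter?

The seamount receives the sound from a moving source: f₁ = f₀ · v/(v − v_e) = 22.2 × 1495/1492 ≈ 22.2 kHz.
On the return leg the submarine is a moving observer: f₂ = f₁ · (v + v_e)/v = 22.2 × 1498/1495 ≈ 22.3 kHz.
Equivalently f₂ = f₀ · (v + v_e)/(v − v_e).

22.3 kHz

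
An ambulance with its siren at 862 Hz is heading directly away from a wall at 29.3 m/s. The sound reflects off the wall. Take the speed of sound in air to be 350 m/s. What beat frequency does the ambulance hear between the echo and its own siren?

133 Hz

The wall receives the sound from a moving source: f₁ = f₀ · v/(v + v_e) = 862 × 350/379.3 ≈ 795.4 Hz.
On the return leg the ambulance is a moving observer: f₂ = f₁ · (v − v_e)/v = 795.4 × 320.7/350 ≈ 728.8 Hz.
Equivalently f₂ = f₀ · (v − v_e)/(v + v_e).
Beat against the emitted tone: |f₂ − f₀| = 2v_e·f₀/(v + v_e) = 2 × 29.3 × 862/379.3 ≈ 133 Hz.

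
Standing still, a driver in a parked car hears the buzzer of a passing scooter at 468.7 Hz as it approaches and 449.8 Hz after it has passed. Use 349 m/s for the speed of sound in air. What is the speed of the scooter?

7.2 m/s

f₁/f₂ = (v + v_s)/(v − v_s), so v_s = v · (f₁ − f₂)/(f₁ + f₂).
v_s = 349 × (468.7 − 449.8)/(468.7 + 449.8) = 349 × 18.9/918.5 ≈ 7.2 m/s.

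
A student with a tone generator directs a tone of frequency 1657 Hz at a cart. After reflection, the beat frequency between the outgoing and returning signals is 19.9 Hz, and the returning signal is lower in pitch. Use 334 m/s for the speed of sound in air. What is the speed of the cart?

2.02 m/s

Double Doppler shift off a moving reflector: f₂ = f₀ · (v + u)/(v − u) (u > 0 toward emitter).
Returning signal is lower, so f₂ = f₀ − Δf = 1657 − 19.9 = 1637.1 Hz.
Rearranging, u = v · (f₂ − f₀)/(f₂ + f₀) = 334 × -19.9/3294.1 ≈ -2.02 m/s.
So the cart is moving at 2.02 m/s away from the emitter.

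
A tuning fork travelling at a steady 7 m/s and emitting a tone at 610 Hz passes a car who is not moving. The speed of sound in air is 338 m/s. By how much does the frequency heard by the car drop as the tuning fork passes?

25.3 Hz

Approaching: f₁ = f · v/(v − v_s) = 610 × 338/331 ≈ 622.9 Hz.
Receding: f₂ = f · v/(v + v_s) = 610 × 338/345 ≈ 597.6 Hz.
Drop: f₁ − f₂ = 2f·v·v_s/(v² − v_s²) = 2 × 610 × 338 × 7/(338² − 7²) ≈ 25.3 Hz.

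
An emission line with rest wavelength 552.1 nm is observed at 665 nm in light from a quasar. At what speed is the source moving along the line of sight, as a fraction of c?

0.184

λ'/λ₀ = 1.2045 > 1 (redshift), so the source is receding.
λ'/λ₀ = √((1 + β)/(1 − β)) for a receding source ⇒ β = (r² − 1)/(r² + 1) with r = λ'/λ₀.
β = (1.4508 − 1)/(1.4508 + 1) ≈ 0.184.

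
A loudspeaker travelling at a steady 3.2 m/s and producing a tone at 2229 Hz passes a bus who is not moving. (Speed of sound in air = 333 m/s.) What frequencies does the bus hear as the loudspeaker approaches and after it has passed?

2251 Hz approaching; 2208 Hz receding

Approaching: f₁ = f · v/(v − v_s) = 2229 × 333/329.8 ≈ 2251 Hz.
Receding: f₂ = f · v/(v + v_s) = 2229 × 333/336.2 ≈ 2208 Hz.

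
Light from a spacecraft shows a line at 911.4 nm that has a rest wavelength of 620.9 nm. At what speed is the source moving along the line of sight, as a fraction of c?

λ'/λ₀ = 1.4679 > 1 (redshift), so the source is receding.
λ'/λ₀ = √((1 + β)/(1 − β)) for a receding source ⇒ β = (r² − 1)/(r² + 1) with r = λ'/λ₀.
β = (2.1546 − 1)/(2.1546 + 1) ≈ 0.366.

0.366c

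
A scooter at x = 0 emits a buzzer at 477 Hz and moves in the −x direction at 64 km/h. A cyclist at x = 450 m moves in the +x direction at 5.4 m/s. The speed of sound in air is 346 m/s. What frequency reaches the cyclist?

64 km/h = 17.78 m/s.
The observer lies on the +x side, so the source is heading away from the observer and the observer is heading away from the source.
Both move, so f' = f · (v − v_o)/(v + v_s).
f' = 477 × (346 − 5.4)/(346 + 17.78) = 477 × 340.6/363.78 ≈ 447 Hz.

447 Hz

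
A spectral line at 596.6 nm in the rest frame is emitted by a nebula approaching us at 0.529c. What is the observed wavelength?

Relativistic Doppler for wavelength: λ' = λ₀ · √((1 − β)/(1 + β)).
λ' = 596.6 × √(0.4710/1.5290) = 596.6 × 0.55502 ≈ 331.1 nm.

331.1 nm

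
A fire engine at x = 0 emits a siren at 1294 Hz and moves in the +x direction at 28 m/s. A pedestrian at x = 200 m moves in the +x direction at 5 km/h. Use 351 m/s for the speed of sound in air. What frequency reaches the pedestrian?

1401 Hz

5 km/h = 1.389 m/s.
The observer lies on the +x side, so the source is heading toward the observer and the observer is heading away from the source.
General Doppler shift: f' = f · (v − v_o)/(v − v_s).
f' = 1294 × (351 − 1.389)/(351 − 28) = 1294 × 349.61/323 ≈ 1401 Hz.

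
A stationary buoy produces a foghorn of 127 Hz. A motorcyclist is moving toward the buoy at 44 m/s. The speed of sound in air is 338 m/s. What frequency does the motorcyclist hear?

144 Hz

Moving observer, stationary source: f' = f · (v + v_o)/v.
f' = 127 × (338 + 44)/338 = 127 × 382/338 ≈ 144 Hz.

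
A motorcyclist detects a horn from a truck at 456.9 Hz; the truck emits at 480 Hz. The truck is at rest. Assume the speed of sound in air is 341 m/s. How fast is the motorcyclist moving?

16.4 m/s

f' < f, so the motorcyclist is receding.
f' = f · (v − v_o)/v ⇒ v_o = v · |f'/f − 1|.
v_o = 341 × |456.9/480 − 1| = 341 × 0.04813 ≈ 16.4 m/s.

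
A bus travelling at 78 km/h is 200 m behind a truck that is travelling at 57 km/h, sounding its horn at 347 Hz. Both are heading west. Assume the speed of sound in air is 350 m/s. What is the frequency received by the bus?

57 km/h = 15.83 m/s; 78 km/h = 21.67 m/s.
The bus is behind, so the truck is moving away from it while the bus is moving toward the truck.
Both move, so f' = f · (v + v_o)/(v + v_s).
f' = 347 × (350 + 21.67)/(350 + 15.83) = 347 × 371.67/365.83 ≈ 353 Hz.

353 Hz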